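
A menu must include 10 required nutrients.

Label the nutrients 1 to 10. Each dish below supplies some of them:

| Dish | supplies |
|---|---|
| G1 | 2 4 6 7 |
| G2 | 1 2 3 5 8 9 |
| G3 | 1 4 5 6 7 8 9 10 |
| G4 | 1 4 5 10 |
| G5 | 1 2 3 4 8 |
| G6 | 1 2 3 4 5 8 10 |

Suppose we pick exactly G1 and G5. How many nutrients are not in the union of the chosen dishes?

3

Union of G1, G5 = {1, 2, 3, 4, 6, 7, 8}.
Not covered: 5, 9, 10 — 3 nutrients.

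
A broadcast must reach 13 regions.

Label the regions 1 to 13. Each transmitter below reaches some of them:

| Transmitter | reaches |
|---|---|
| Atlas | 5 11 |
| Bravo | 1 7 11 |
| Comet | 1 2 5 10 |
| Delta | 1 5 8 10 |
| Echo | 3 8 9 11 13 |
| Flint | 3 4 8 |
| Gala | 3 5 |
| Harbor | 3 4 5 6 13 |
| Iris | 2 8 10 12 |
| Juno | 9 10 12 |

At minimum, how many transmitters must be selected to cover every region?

Take {Bravo, Harbor, Iris, Juno}. Their union is {1, 2, 3, 4, 5, 6, 7, 8, 9, 10, 11, 12, 13}, which is all 13 regions.
No 3 of the 10 transmitters cover everything (all 120 combinations miss at least one region), so 4 is optimal.

4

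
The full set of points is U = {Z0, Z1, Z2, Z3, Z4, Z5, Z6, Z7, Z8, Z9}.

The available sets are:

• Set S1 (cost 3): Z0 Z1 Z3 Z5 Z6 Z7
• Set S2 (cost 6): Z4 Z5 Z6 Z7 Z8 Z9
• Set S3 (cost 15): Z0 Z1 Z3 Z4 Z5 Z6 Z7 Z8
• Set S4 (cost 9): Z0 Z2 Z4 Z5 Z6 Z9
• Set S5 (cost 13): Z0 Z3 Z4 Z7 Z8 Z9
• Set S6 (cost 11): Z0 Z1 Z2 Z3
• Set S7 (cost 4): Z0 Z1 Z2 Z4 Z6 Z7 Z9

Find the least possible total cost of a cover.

S1, S2, S7 together cover every point (S1 ∪ S2 ∪ S7 = {Z0, Z1, Z2, Z3, Z4, Z5, Z6, Z7, Z8, Z9}); total cost 3 + 6 + 4 = 13.
No covering selection has total cost below 13.

13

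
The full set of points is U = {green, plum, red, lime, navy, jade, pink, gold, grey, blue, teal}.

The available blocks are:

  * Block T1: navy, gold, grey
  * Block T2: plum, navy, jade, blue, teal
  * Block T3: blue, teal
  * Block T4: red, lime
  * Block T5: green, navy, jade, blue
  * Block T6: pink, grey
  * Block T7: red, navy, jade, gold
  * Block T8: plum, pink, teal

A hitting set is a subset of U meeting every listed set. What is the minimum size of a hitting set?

Take H = {lime, navy, pink, blue}. Each listed block contains at least one of these, so H is a hitting set of size 4.
No choice of 3 points meets every block, so 4 is the minimum.

4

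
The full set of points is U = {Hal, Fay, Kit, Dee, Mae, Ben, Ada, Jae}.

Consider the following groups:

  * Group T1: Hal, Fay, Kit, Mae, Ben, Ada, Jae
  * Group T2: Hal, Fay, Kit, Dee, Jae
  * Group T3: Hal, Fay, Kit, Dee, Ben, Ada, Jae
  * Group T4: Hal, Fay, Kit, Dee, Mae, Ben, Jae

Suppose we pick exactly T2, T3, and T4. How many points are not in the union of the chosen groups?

Union of T2, T3, T4 = {Hal, Fay, Kit, Dee, Mae, Ben, Ada, Jae} — that's every point, so 0 are uncovered.

0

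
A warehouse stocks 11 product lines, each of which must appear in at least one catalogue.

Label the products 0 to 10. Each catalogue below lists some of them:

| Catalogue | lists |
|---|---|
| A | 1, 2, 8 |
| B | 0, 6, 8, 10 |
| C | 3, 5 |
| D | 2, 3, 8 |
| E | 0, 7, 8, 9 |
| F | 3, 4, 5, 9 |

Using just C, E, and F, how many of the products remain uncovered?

4

Union of C, E, F = {0, 3, 4, 5, 7, 8, 9}.
Not covered: 1, 2, 6, 10 — 4 products.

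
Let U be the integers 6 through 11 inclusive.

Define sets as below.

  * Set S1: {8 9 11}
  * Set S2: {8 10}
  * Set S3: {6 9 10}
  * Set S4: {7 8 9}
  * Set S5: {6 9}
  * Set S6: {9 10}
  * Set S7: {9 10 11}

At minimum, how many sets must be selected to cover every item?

S3 and S4 and S7 together: S3 ∪ S4 ∪ S7 = {6, 7, 8, 9, 10, 11} — every item is covered.
Only S4 contains 7, so S4 is forced; the remaining 3 items need at least 2 more sets (each remaining set adds at most 2) — so at least 3 sets are needed, and 3 is optimal.

3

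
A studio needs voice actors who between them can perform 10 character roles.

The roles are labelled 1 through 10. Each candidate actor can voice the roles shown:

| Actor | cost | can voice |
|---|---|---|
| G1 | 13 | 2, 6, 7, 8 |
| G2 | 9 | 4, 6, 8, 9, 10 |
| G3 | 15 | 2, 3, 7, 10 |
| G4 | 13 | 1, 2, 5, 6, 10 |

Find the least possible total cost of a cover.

37

G2, G3, G4 together cover every role (G2 ∪ G3 ∪ G4 = {1, 2, 3, 4, 5, 6, 7, 8, 9, 10}); total cost 9 + 15 + 13 = 37.
No covering selection has total cost below 37.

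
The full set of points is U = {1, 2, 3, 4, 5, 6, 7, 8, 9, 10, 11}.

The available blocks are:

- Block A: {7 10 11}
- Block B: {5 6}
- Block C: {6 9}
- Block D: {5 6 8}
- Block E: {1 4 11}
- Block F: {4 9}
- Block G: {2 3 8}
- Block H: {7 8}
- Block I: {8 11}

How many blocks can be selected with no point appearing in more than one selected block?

4

A, B, F, G are pairwise disjoint (A={7,10,11}; B={5,6}; F={4,9}; G={2,3,8}).
Every remaining block overlaps one of these, and no 5 of the listed blocks are pairwise disjoint, so 4 is the maximum.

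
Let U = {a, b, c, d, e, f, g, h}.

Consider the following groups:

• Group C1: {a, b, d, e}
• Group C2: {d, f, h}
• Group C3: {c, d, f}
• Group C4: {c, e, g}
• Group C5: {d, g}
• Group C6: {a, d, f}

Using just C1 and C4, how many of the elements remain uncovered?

Union of C1, C4 = {a, b, c, d, e, g}.
Not covered: f, h — 2 elements.

2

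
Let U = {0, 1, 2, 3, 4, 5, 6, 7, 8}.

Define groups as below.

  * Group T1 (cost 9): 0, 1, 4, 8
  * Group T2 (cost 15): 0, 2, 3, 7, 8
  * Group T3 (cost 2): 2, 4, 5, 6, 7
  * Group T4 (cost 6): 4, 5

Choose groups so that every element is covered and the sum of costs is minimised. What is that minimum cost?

26

T1, T2, T3 together cover every element (T1 ∪ T2 ∪ T3 = {0, 1, 2, 3, 4, 5, 6, 7, 8}); total cost 9 + 15 + 2 = 26.
No covering selection has total cost below 26.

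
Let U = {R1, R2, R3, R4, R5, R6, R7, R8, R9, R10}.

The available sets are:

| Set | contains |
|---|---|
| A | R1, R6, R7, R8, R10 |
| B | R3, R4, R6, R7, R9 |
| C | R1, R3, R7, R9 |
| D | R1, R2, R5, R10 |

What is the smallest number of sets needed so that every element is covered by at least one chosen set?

3

A and B and D together: A ∪ B ∪ D = {R1, R2, R3, R4, R5, R6, R7, R8, R9, R10} — every element is covered.
Only D contains R2, so D is forced; the remaining 6 elements need at least 2 more sets (each remaining set adds at most 5) — so at least 3 sets are needed, and 3 is optimal.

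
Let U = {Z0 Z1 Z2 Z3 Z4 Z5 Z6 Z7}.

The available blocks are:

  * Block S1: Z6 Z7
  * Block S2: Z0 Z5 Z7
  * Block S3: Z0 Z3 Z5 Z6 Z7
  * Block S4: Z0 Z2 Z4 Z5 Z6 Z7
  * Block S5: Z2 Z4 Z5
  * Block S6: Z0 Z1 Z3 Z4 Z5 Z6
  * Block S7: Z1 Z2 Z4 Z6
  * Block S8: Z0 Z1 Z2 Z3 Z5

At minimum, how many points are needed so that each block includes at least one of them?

Take H = {Z5, Z6}. Each listed block contains at least one of these, so H is a hitting set of size 2.
The blocks S1, S5 are pairwise disjoint, so any hitting set needs a separate point for each — at least 2. Hence 2 is optimal.

2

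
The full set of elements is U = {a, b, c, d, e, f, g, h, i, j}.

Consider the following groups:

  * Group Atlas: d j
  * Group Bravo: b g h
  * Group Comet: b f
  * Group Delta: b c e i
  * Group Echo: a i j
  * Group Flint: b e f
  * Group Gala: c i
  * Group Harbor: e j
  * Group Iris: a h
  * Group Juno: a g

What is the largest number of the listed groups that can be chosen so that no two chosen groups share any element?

4

Atlas, Comet, Gala, Iris are pairwise disjoint (Atlas={d,j}; Comet={b,f}; Gala={c,i}; Iris={a,h}).
Every remaining group overlaps one of these, and no 5 of the listed groups are pairwise disjoint, so 4 is the maximum.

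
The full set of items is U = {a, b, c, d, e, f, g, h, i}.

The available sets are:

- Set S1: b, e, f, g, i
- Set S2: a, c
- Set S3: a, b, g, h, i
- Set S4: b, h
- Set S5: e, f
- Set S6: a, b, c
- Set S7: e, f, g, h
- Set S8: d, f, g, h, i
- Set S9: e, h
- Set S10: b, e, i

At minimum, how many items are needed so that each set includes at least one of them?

Take T = {a, e, h}. Each listed set contains at least one of these, so T is a hitting set of size 3.
The sets S2, S4, S5 are pairwise disjoint, so any hitting set needs a separate item for each — at least 3. Hence 3 is optimal.

3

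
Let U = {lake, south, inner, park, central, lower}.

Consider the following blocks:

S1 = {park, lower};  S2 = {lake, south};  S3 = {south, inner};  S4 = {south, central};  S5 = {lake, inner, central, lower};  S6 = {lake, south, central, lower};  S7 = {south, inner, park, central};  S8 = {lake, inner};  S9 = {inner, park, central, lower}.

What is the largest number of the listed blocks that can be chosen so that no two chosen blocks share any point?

3

S1, S4, S8 are pairwise disjoint (S1={park,lower}; S4={south,central}; S8={lake,inner}).
Every remaining block overlaps one of these, and no 4 of the listed blocks are pairwise disjoint, so 3 is the maximum.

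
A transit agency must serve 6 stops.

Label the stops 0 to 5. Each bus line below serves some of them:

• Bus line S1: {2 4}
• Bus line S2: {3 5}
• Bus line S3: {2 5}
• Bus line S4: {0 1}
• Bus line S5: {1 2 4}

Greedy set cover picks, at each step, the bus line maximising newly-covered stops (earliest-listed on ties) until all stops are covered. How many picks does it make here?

Greedy: pick S5 (covers 3 new) → pick S2 (covers 2 new) → pick S4 (covers 1 new). Total picks: 3.

3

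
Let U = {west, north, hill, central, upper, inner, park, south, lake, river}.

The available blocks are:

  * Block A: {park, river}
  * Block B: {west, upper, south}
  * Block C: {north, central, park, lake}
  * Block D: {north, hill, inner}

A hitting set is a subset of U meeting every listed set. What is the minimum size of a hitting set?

Take H = {upper, inner, park}. Each listed block contains at least one of these, so H is a hitting set of size 3.
The blocks A, B, D are pairwise disjoint, so any hitting set needs a separate point for each — at least 3. Hence 3 is optimal.

3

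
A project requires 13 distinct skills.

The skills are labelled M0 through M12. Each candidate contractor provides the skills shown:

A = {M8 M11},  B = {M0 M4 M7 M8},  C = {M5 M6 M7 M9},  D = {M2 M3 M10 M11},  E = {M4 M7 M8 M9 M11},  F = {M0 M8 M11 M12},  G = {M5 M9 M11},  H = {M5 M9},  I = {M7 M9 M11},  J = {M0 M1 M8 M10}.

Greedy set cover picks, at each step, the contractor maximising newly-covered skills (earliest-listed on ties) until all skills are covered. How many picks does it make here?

5

Greedy: pick E (covers 5 new) → pick D (covers 3 new) → pick C (covers 2 new) → pick F (covers 2 new) → pick J (covers 1 new). Total picks: 5.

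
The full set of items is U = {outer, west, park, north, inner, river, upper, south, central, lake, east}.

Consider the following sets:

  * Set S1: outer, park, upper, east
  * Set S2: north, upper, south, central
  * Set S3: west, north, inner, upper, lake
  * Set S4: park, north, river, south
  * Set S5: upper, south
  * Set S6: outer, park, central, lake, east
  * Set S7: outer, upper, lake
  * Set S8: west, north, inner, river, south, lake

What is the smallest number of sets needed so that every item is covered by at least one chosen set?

3

S1, S6, and S8 cover everything between them: the union {outer, west, park, north, inner, river, upper, south, central, lake, east} is all of U.
No 2 of the 8 sets cover everything (all 28 combinations miss at least one item), so 3 is optimal.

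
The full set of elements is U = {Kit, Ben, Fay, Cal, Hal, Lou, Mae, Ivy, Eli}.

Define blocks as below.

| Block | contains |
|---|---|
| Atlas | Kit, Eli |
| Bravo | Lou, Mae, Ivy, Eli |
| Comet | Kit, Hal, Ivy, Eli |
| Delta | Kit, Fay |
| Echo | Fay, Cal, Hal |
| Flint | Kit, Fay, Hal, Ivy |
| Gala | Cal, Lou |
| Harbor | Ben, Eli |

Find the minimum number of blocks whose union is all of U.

Take {Bravo, Comet, Echo, Harbor}. Their union is {Kit, Ben, Fay, Cal, Hal, Lou, Mae, Ivy, Eli}, which is all 9 elements.
No 3 of the 8 blocks cover everything (all 56 combinations miss at least one element), so 4 is optimal.

4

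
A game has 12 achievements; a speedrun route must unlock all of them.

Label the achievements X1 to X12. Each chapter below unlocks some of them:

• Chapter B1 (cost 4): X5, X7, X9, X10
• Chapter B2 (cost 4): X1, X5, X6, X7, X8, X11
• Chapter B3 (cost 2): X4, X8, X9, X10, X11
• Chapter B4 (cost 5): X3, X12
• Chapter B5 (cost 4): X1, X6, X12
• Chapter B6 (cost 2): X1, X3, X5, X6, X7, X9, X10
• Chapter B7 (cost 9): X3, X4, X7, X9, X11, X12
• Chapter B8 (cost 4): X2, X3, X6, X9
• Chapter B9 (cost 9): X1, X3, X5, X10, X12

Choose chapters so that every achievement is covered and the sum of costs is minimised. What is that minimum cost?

B3, B5, B6, B8 together cover every achievement (B3 ∪ B5 ∪ B6 ∪ B8 = {X1, X2, X3, X4, X5, X6, X7, X8, X9, X10, X11, X12}); total cost 2 + 4 + 2 + 4 = 12.
No covering selection has total cost below 12.

12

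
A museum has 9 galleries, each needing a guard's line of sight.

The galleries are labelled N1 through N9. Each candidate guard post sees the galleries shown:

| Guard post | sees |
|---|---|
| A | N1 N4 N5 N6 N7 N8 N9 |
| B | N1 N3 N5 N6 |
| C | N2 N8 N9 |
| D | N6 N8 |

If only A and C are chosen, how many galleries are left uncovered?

Union of A, C = {N1, N2, N4, N5, N6, N7, N8, N9}.
Not covered: N3 — 1 gallery.

1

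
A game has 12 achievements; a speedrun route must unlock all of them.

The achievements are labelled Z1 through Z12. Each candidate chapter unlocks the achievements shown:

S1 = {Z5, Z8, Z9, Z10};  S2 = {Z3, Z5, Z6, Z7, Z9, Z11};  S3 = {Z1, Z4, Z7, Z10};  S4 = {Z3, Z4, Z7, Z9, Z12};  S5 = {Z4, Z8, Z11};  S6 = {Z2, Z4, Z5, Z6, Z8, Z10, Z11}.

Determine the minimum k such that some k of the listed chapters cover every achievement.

3

Take {S3, S4, S6}. Their union is {Z1, Z2, Z3, Z4, Z5, Z6, Z7, Z8, Z9, Z10, Z11, Z12}, which is all 12 achievements.
Only S3 contains Z1, so S3 is forced; the remaining 8 achievements need at least 2 more chapters (each remaining chapter adds at most 5) — so at least 3 chapters are needed, and 3 is optimal.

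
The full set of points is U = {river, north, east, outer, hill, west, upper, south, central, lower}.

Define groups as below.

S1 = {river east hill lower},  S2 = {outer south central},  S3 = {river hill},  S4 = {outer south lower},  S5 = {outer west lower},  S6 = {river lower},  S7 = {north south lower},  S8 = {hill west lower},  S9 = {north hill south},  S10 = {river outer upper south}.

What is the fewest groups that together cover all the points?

5

S1 and S2 and S7 and S8 and S10 together: S1 ∪ S2 ∪ S7 ∪ S8 ∪ S10 = {river, north, east, outer, hill, west, upper, south, central, lower} — every point is covered.
No 4 of the 10 groups cover everything (all 210 combinations miss at least one point), so 5 is optimal.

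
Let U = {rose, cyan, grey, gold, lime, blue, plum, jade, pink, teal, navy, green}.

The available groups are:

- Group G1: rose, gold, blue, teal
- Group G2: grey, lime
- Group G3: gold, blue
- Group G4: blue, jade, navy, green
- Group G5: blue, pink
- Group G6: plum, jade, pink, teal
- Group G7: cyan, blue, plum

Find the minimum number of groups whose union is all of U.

Take {G1, G2, G4, G5, G7}. Their union is {rose, cyan, grey, gold, lime, blue, plum, jade, pink, teal, navy, green}, which is all 12 elements.
No 4 of the 7 groups cover everything (all 35 combinations miss at least one element), so 5 is optimal.

5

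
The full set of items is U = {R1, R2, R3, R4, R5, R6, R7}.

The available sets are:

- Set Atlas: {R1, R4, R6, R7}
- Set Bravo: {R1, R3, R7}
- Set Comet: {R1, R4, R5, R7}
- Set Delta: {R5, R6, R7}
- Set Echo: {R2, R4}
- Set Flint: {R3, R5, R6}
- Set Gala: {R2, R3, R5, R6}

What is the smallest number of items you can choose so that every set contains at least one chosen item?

H = {R2, R6, R7} meets every set (each contains at least one member of H), and |H| = 3.
No choice of 2 items meets every set, so 3 is the minimum.

3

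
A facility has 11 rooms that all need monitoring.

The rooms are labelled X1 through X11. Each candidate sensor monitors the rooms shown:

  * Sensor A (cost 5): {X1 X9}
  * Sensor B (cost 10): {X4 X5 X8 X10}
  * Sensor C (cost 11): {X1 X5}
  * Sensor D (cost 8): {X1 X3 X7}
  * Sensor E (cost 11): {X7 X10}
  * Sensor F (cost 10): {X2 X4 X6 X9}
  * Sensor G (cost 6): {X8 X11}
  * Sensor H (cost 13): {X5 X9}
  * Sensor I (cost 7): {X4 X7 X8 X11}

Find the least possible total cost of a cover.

B, D, F, G together cover every room (B ∪ D ∪ F ∪ G = {X1, X2, X3, X4, X5, X6, X7, X8, X9, X10, X11}); total cost 10 + 8 + 10 + 6 = 34.
The greedy pick I, A, B, F, D costs 40; no covering selection beats 34.

34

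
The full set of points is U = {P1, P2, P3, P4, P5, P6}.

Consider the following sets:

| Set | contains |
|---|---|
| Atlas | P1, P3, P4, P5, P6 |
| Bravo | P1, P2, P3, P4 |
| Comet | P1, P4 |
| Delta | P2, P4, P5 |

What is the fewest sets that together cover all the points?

Atlas and Bravo cover everything between them: the union {P1, P2, P3, P4, P5, P6} is all of U.
No single set has all 6 points (the largest, Atlas, has 5), so 2 is optimal.

2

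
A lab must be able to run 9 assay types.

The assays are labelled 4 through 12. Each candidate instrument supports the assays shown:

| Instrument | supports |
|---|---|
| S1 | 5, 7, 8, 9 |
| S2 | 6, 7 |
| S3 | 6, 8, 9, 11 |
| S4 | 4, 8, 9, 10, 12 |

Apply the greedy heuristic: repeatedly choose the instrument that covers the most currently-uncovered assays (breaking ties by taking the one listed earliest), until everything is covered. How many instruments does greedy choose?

Greedy: pick S4 (covers 5 new) → pick S1 (covers 2 new) → pick S3 (covers 2 new). Total picks: 3.

3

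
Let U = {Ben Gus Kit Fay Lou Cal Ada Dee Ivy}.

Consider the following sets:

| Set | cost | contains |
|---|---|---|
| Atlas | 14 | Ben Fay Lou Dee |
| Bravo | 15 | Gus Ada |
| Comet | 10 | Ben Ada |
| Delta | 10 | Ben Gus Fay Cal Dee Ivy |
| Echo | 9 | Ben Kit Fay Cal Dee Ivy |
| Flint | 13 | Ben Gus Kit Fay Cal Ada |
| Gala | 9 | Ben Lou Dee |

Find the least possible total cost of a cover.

Echo, Flint, Gala together cover every point (Echo ∪ Flint ∪ Gala = {Ben, Gus, Kit, Fay, Lou, Cal, Ada, Dee, Ivy}); total cost 9 + 13 + 9 = 31.
No covering selection has total cost below 31.

31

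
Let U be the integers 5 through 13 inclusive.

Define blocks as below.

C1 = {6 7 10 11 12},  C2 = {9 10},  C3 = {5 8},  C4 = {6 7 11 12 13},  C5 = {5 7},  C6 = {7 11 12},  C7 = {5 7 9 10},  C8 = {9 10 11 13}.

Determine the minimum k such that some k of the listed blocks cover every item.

3

C1, C3, and C8 cover everything between them: the union {5, 6, 7, 8, 9, 10, 11, 12, 13} is all of U.
Only C3 contains 8, so C3 is forced; the remaining 7 items need at least 2 more blocks (each remaining block adds at most 5) — so at least 3 blocks are needed, and 3 is optimal.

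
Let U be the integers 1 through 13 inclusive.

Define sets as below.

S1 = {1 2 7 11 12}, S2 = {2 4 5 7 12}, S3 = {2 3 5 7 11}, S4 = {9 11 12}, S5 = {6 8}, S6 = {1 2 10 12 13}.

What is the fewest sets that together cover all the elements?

5

Take {S2, S3, S4, S5, S6}. Their union is {1, 2, 3, 4, 5, 6, 7, 8, 9, 10, 11, 12, 13}, which is all 13 elements.
No 4 of the 6 sets cover everything (all 15 combinations miss at least one element), so 5 is optimal.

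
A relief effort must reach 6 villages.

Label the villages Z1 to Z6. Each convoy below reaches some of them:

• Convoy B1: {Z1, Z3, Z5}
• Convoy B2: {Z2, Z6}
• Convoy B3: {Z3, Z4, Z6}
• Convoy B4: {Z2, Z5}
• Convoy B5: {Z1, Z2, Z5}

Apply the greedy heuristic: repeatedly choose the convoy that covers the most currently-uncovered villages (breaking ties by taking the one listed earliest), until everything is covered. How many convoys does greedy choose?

3

Greedy: pick B1 (covers 3 new) → pick B2 (covers 2 new) → pick B3 (covers 1 new). Total picks: 3.
(The true minimum cover uses only 2 convoys, so greedy is not optimal here.)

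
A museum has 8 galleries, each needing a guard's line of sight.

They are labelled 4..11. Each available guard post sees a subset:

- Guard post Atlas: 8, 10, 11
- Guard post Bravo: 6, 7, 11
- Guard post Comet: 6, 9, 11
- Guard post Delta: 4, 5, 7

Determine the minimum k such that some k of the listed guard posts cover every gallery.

3

Atlas and Comet and Delta together: Atlas ∪ Comet ∪ Delta = {4, 5, 6, 7, 8, 9, 10, 11} — every gallery is covered.
Each guard post has at most 3 galleries, and 2·3 = 6 < 8 — so at least 3 guard posts are needed, and 3 is optimal.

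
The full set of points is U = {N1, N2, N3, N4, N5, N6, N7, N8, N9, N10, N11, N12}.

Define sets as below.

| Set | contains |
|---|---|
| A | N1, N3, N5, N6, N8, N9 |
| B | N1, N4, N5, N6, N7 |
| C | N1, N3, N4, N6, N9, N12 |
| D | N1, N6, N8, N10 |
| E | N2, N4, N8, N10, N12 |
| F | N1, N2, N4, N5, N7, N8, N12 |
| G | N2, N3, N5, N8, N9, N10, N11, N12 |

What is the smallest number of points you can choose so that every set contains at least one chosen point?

Take H = {N1, N2}. Each listed set contains at least one of these, so H is a hitting set of size 2.
No single point lies in every set, so at least 2 are needed and 2 is optimal.

2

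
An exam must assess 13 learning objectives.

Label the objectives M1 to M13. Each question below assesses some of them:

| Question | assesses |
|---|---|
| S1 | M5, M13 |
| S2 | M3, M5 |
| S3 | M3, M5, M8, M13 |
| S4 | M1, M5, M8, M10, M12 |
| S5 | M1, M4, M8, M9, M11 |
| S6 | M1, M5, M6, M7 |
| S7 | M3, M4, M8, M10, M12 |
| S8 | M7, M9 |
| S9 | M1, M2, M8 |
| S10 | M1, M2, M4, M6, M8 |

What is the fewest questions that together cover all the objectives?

5

S1 and S5 and S6 and S7 and S10 together: S1 ∪ S5 ∪ S6 ∪ S7 ∪ S10 = {M1, M2, M3, M4, M5, M6, M7, M8, M9, M10, M11, M12, M13} — every objective is covered.
No 4 of the 10 questions cover everything (all 210 combinations miss at least one objective), so 5 is optimal.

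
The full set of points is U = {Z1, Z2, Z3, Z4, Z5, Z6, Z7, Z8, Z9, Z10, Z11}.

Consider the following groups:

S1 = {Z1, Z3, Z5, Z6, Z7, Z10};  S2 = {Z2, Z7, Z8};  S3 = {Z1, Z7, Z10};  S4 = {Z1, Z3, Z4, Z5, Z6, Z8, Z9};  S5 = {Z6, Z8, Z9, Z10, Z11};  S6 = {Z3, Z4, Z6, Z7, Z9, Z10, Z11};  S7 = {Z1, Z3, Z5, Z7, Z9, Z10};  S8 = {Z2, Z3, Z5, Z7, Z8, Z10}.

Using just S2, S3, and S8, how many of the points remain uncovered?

4

Union of S2, S3, S8 = {Z1, Z2, Z3, Z5, Z7, Z8, Z10}.
Not covered: Z4, Z6, Z9, Z11 — 4 points.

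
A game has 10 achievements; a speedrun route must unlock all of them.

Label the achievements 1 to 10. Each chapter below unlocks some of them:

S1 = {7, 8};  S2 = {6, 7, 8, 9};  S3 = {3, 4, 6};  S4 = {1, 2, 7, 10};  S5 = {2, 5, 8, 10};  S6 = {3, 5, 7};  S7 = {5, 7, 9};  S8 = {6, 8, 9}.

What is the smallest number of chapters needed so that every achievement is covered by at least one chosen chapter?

S2 and S3 and S4 and S6 together: S2 ∪ S3 ∪ S4 ∪ S6 = {1, 2, 3, 4, 5, 6, 7, 8, 9, 10} — every achievement is covered.
No 3 of the 8 chapters cover everything (all 56 combinations miss at least one achievement), so 4 is optimal.

4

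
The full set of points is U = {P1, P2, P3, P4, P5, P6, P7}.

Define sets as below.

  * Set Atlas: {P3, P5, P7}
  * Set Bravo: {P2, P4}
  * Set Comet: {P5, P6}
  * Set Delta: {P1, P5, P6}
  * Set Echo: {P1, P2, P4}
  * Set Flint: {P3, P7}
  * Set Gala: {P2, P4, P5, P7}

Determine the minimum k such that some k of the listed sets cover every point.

3

Atlas and Delta and Gala together: Atlas ∪ Delta ∪ Gala = {P1, P2, P3, P4, P5, P6, P7} — every point is covered.
No 2 of the 7 sets cover everything (all 21 combinations miss at least one point), so 3 is optimal.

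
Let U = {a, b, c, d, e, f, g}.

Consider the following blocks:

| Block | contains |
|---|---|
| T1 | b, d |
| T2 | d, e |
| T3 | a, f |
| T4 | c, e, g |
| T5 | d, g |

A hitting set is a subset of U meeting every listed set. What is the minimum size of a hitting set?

3

The 3 elements {a, c, d} hit every block.
The blocks T1, T3, T4 are pairwise disjoint, so any hitting set needs a separate element for each — at least 3. Hence 3 is optimal.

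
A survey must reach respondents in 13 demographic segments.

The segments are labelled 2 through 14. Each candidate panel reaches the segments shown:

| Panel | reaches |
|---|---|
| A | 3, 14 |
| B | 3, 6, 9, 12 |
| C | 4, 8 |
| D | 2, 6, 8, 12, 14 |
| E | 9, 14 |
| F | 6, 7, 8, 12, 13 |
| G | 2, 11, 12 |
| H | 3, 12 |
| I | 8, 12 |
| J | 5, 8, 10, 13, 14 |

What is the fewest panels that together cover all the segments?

5

Take {B, C, F, G, J}. Their union is {2, 3, 4, 5, 6, 7, 8, 9, 10, 11, 12, 13, 14}, which is all 13 segments.
No 4 of the 10 panels cover everything (all 210 combinations miss at least one segment), so 5 is optimal.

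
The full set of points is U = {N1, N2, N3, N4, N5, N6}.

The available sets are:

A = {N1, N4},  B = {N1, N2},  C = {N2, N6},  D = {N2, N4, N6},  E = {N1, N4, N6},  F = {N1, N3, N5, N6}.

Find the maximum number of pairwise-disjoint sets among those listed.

2

A, C are pairwise disjoint (A={N1,N4}; C={N2,N6}).
Every remaining set overlaps one of these, and no 3 of the listed sets are pairwise disjoint, so 2 is the maximum.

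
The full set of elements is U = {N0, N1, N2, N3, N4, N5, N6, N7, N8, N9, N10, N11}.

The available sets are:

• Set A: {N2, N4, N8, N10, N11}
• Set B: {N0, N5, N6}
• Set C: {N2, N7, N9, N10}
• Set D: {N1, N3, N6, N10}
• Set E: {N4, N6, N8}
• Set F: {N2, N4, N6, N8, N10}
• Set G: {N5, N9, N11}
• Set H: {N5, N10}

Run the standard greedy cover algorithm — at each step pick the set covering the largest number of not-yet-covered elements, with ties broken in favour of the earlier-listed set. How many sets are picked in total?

Greedy: pick A (covers 5 new) → pick B (covers 3 new) → pick C (covers 2 new) → pick D (covers 2 new). Total picks: 4.

4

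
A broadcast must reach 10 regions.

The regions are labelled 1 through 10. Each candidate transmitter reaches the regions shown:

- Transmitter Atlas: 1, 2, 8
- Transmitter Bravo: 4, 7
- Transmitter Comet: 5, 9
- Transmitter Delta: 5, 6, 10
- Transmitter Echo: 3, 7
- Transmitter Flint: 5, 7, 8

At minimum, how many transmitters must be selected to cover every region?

Atlas and Bravo and Comet and Delta and Echo together: Atlas ∪ Bravo ∪ Comet ∪ Delta ∪ Echo = {1, 2, 3, 4, 5, 6, 7, 8, 9, 10} — every region is covered.
No 4 of the 6 transmitters cover everything (all 15 combinations miss at least one region), so 5 is optimal.

5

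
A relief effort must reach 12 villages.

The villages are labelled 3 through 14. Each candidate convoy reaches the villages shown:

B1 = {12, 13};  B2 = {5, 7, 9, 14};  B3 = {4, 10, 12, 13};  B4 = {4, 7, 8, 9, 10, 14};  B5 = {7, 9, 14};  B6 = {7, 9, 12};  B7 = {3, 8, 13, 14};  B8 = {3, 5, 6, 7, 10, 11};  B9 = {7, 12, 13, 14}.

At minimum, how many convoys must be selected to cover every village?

3

Take {B3, B4, B8}. Their union is {3, 4, 5, 6, 7, 8, 9, 10, 11, 12, 13, 14}, which is all 12 villages.
Only B8 contains 6, so B8 is forced; the remaining 6 villages need at least 2 more convoys (each remaining convoy adds at most 4) — so at least 3 convoys are needed, and 3 is optimal.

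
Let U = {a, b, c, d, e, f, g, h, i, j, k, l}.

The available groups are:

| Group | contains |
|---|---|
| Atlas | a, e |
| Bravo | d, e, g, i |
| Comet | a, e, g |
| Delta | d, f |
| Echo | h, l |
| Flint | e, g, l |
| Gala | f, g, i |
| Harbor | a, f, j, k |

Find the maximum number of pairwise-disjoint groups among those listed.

3

Atlas, Delta, Echo are pairwise disjoint (Atlas={a,e}; Delta={d,f}; Echo={h,l}).
Every remaining group overlaps one of these, and no 4 of the listed groups are pairwise disjoint, so 3 is the maximum.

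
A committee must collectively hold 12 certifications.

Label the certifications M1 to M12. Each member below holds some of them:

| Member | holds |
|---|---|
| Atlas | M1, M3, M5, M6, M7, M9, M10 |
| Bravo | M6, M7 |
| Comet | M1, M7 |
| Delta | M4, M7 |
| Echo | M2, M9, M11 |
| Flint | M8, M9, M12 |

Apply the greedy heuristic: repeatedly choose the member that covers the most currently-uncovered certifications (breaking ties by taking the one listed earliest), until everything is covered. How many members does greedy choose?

4

Greedy: pick Atlas (covers 7 new) → pick Echo (covers 2 new) → pick Flint (covers 2 new) → pick Delta (covers 1 new). Total picks: 4.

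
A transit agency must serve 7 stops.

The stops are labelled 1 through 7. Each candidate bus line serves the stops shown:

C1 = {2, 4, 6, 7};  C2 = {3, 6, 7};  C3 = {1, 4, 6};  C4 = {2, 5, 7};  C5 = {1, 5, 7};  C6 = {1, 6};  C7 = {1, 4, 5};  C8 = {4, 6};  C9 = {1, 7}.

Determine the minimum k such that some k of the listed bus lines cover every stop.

Take {C2, C3, C4}. Their union is {1, 2, 3, 4, 5, 6, 7}, which is all 7 stops.
Only C2 contains 3, so C2 is forced; the remaining 4 stops need at least 2 more bus lines (each remaining bus line adds at most 3) — so at least 3 bus lines are needed, and 3 is optimal.

3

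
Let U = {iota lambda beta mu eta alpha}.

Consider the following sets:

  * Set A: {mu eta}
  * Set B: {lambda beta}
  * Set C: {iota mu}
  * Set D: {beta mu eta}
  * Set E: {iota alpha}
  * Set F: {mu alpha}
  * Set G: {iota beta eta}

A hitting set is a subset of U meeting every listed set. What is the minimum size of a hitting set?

H = {beta, mu, alpha} meets every set (each contains at least one member of H), and |H| = 3.
The sets A, B, E are pairwise disjoint, so any hitting set needs a separate element for each — at least 3. Hence 3 is optimal.

3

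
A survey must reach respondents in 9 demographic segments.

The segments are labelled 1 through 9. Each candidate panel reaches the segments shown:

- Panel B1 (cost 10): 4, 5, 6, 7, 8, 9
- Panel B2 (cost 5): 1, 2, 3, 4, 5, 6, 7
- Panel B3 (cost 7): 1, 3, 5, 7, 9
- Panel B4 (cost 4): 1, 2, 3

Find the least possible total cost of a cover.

14

B1, B4 together cover every segment (B1 ∪ B4 = {1, 2, 3, 4, 5, 6, 7, 8, 9}); total cost 10 + 4 = 14.
The greedy pick B2, B1 costs 15; no covering selection beats 14.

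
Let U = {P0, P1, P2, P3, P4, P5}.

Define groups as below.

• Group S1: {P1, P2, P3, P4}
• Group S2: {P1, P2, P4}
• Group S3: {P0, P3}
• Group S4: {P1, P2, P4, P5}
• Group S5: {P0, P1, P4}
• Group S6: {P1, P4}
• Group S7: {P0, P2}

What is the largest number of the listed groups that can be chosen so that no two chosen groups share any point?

S3, S6 are pairwise disjoint (S3={P0,P3}; S6={P1,P4}).
Every remaining group overlaps one of these, and no 3 of the listed groups are pairwise disjoint, so 2 is the maximum.

2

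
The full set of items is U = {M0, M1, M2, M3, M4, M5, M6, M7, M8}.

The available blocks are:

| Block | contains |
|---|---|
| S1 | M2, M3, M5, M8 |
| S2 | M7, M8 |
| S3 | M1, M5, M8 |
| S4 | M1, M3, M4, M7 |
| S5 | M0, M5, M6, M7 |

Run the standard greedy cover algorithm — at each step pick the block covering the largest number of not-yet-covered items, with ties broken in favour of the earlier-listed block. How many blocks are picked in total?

3

Greedy: pick S1 (covers 4 new) → pick S4 (covers 3 new) → pick S5 (covers 2 new). Total picks: 3.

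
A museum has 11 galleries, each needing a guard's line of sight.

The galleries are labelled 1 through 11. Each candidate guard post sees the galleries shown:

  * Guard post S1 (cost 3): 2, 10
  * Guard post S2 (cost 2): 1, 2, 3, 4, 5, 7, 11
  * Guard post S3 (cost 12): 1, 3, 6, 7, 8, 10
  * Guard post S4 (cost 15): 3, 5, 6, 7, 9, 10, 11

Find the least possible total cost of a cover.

29

S2, S3, S4 together cover every gallery (S2 ∪ S3 ∪ S4 = {1, 2, 3, 4, 5, 6, 7, 8, 9, 10, 11}); total cost 2 + 12 + 15 = 29.
The greedy pick S2, S1, S3, S4 costs 32; no covering selection beats 29.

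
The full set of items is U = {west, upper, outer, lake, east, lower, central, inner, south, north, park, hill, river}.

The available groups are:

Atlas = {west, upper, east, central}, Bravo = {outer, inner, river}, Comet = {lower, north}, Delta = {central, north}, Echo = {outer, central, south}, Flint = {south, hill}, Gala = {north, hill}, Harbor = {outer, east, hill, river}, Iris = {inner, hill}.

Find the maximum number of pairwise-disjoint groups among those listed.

Atlas, Bravo, Comet, Flint are pairwise disjoint (Atlas={west,upper,east,central}; Bravo={outer,inner,river}; Comet={lower,north}; Flint={south,hill}).
Every remaining group overlaps one of these, and no 5 of the listed groups are pairwise disjoint, so 4 is the maximum.

4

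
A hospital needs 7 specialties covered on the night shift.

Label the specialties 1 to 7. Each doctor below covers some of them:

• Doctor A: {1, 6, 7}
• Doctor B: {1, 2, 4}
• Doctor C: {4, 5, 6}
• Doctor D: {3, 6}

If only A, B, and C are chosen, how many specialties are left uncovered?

1

Union of A, B, C = {1, 2, 4, 5, 6, 7}.
Not covered: 3 — 1 specialty.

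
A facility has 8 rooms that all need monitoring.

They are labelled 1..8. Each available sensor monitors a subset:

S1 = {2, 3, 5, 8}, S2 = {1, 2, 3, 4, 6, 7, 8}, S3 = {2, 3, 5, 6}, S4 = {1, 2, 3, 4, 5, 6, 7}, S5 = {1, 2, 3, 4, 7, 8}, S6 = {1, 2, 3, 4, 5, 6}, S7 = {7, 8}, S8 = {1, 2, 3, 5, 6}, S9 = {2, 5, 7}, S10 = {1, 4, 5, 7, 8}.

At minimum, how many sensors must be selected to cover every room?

2

S2 and S8 together: S2 ∪ S8 = {1, 2, 3, 4, 5, 6, 7, 8} — every room is covered.
No single sensor has all 8 rooms (the largest, S2, has 7), so 2 is optimal.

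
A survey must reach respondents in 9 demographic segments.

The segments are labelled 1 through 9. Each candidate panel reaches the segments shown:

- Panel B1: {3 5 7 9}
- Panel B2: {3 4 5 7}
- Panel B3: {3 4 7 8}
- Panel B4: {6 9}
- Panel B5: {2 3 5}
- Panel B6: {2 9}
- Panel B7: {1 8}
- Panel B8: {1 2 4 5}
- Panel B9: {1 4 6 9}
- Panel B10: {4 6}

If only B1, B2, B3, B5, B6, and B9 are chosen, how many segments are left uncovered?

0

Union of B1, B2, B3, B5, B6, B9 = {1, 2, 3, 4, 5, 6, 7, 8, 9} — that's every segment, so 0 are uncovered.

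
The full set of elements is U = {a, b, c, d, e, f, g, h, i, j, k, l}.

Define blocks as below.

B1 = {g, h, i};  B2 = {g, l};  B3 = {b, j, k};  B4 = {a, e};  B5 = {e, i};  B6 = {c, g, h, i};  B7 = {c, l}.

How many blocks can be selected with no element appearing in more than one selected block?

4

B1, B3, B4, B7 are pairwise disjoint (B1={g,h,i}; B3={b,j,k}; B4={a,e}; B7={c,l}).
Every remaining block overlaps one of these, and no 5 of the listed blocks are pairwise disjoint, so 4 is the maximum.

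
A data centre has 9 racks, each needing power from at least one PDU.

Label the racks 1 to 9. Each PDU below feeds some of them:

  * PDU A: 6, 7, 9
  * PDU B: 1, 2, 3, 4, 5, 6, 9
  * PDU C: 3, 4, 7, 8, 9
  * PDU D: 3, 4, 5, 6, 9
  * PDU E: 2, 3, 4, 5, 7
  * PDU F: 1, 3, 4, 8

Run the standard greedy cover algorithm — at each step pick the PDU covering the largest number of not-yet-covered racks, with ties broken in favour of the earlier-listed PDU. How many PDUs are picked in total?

Greedy: pick B (covers 7 new) → pick C (covers 2 new). Total picks: 2.

2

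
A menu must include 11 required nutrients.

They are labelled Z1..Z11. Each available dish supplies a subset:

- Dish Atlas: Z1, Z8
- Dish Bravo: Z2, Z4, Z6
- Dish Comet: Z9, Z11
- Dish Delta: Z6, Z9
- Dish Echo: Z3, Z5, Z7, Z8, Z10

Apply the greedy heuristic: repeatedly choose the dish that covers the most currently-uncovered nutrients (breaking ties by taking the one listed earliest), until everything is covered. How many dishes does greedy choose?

Greedy: pick Echo (covers 5 new) → pick Bravo (covers 3 new) → pick Comet (covers 2 new) → pick Atlas (covers 1 new). Total picks: 4.

4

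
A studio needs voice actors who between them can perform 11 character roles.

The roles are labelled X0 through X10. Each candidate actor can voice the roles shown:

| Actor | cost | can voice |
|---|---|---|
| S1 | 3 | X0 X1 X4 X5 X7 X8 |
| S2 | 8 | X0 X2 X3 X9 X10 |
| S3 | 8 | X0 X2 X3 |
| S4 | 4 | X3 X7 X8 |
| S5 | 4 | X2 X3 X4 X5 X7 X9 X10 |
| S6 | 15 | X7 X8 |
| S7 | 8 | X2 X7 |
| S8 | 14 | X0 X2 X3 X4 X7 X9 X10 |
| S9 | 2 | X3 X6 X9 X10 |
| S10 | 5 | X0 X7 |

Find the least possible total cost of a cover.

S1, S5, S9 together cover every role (S1 ∪ S5 ∪ S9 = {X0, X1, X2, X3, X4, X5, X6, X7, X8, X9, X10}); total cost 3 + 4 + 2 = 9.
No covering selection has total cost below 9.

9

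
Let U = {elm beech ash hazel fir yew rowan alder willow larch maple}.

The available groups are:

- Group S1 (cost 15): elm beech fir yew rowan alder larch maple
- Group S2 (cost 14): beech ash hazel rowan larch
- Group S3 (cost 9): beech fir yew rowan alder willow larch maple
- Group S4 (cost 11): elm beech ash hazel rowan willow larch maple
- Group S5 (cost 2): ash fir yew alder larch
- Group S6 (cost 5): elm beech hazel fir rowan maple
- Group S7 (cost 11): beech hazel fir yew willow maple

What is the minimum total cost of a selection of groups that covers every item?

S4, S5 together cover every item (S4 ∪ S5 = {elm, beech, ash, hazel, fir, yew, rowan, alder, willow, larch, maple}); total cost 11 + 2 = 13.
The greedy pick S5, S6, S3 costs 16; no covering selection beats 13.

13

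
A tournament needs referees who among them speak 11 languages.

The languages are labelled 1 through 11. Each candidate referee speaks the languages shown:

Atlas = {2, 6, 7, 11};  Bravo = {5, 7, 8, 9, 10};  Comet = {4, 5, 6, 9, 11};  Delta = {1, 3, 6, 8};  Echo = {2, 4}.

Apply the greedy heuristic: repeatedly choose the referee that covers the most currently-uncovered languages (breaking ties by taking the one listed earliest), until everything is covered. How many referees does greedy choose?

Greedy: pick Bravo (covers 5 new) → pick Atlas (covers 3 new) → pick Delta (covers 2 new) → pick Comet (covers 1 new). Total picks: 4.

4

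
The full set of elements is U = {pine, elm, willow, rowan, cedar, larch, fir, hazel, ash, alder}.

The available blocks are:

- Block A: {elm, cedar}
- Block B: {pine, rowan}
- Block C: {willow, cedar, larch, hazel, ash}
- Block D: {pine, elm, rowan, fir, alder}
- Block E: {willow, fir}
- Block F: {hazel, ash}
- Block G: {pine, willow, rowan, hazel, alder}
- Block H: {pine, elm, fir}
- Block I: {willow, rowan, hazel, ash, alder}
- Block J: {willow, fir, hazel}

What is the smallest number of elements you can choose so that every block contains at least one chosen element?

T = {pine, cedar, fir, ash} meets every block (each contains at least one member of T), and |T| = 4.
The blocks A, B, E, F are pairwise disjoint, so any hitting set needs a separate element for each — at least 4. Hence 4 is optimal.

4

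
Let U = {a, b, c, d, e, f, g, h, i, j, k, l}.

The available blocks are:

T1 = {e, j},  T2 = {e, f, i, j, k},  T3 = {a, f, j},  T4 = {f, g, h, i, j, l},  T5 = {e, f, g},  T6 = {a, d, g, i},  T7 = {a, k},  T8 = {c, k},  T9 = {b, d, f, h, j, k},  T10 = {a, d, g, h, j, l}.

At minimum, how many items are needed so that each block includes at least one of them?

The 3 items {g, j, k} hit every block.
The blocks T1, T6, T8 are pairwise disjoint, so any hitting set needs a separate item for each — at least 3. Hence 3 is optimal.

3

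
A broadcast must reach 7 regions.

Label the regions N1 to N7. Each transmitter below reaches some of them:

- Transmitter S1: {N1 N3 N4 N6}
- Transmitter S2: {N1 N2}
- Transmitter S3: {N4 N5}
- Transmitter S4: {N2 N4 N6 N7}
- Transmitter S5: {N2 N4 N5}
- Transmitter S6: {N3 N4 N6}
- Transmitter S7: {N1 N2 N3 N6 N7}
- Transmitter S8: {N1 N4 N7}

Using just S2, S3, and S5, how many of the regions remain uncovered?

3

Union of S2, S3, S5 = {N1, N2, N4, N5}.
Not covered: N3, N6, N7 — 3 regions.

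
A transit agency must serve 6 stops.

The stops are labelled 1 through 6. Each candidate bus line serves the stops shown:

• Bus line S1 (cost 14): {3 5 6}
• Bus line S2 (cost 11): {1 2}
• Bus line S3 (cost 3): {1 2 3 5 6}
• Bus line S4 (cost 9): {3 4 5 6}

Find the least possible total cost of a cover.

12

S3, S4 together cover every stop (S3 ∪ S4 = {1, 2, 3, 4, 5, 6}); total cost 3 + 9 = 12.
No covering selection has total cost below 12.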